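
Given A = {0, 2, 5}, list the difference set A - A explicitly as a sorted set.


A - A = {a - a' : a, a' ∈ A}.
Compute a - a' for each ordered pair (a, a'):
a = 0: 0-0=0, 0-2=-2, 0-5=-5
a = 2: 2-0=2, 2-2=0, 2-5=-3
a = 5: 5-0=5, 5-2=3, 5-5=0
Collecting distinct values (and noting 0 appears from a-a):
A - A = {-5, -3, -2, 0, 2, 3, 5}
|A - A| = 7

A - A = {-5, -3, -2, 0, 2, 3, 5}


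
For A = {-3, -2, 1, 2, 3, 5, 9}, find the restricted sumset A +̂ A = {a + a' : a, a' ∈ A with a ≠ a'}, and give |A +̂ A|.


Restricted sumset: A +̂ A = {a + a' : a ∈ A, a' ∈ A, a ≠ a'}.
Equivalently, take A + A and drop any sum 2a that is achievable ONLY as a + a for a ∈ A (i.e. sums representable only with equal summands).
Enumerate pairs (a, a') with a < a' (symmetric, so each unordered pair gives one sum; this covers all a ≠ a'):
  -3 + -2 = -5
  -3 + 1 = -2
  -3 + 2 = -1
  -3 + 3 = 0
  -3 + 5 = 2
  -3 + 9 = 6
  -2 + 1 = -1
  -2 + 2 = 0
  -2 + 3 = 1
  -2 + 5 = 3
  -2 + 9 = 7
  1 + 2 = 3
  1 + 3 = 4
  1 + 5 = 6
  1 + 9 = 10
  2 + 3 = 5
  2 + 5 = 7
  2 + 9 = 11
  3 + 5 = 8
  3 + 9 = 12
  5 + 9 = 14
Collected distinct sums: {-5, -2, -1, 0, 1, 2, 3, 4, 5, 6, 7, 8, 10, 11, 12, 14}
|A +̂ A| = 16
(Reference bound: |A +̂ A| ≥ 2|A| - 3 for |A| ≥ 2, with |A| = 7 giving ≥ 11.)

|A +̂ A| = 16


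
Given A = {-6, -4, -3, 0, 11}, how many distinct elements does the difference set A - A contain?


A - A = {a - a' : a, a' ∈ A}; |A| = 5.
Bounds: 2|A|-1 ≤ |A - A| ≤ |A|² - |A| + 1, i.e. 9 ≤ |A - A| ≤ 21.
Note: 0 ∈ A - A always (from a - a). The set is symmetric: if d ∈ A - A then -d ∈ A - A.
Enumerate nonzero differences d = a - a' with a > a' (then include -d):
Positive differences: {1, 2, 3, 4, 6, 11, 14, 15, 17}
Full difference set: {0} ∪ (positive diffs) ∪ (negative diffs).
|A - A| = 1 + 2·9 = 19 (matches direct enumeration: 19).

|A - A| = 19


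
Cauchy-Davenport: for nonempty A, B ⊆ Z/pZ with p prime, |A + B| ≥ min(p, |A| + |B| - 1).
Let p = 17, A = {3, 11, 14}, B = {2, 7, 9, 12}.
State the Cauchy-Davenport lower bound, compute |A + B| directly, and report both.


Cauchy-Davenport: |A + B| ≥ min(p, |A| + |B| - 1) for A, B nonempty in Z/pZ.
|A| = 3, |B| = 4, p = 17.
CD lower bound = min(17, 3 + 4 - 1) = min(17, 6) = 6.
Compute A + B mod 17 directly:
a = 3: 3+2=5, 3+7=10, 3+9=12, 3+12=15
a = 11: 11+2=13, 11+7=1, 11+9=3, 11+12=6
a = 14: 14+2=16, 14+7=4, 14+9=6, 14+12=9
A + B = {1, 3, 4, 5, 6, 9, 10, 12, 13, 15, 16}, so |A + B| = 11.
Verify: 11 ≥ 6? Yes ✓.

CD lower bound = 6, actual |A + B| = 11.


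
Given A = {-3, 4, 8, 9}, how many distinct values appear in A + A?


A + A = {a + a' : a, a' ∈ A}; |A| = 4.
General bounds: 2|A| - 1 ≤ |A + A| ≤ |A|(|A|+1)/2, i.e. 7 ≤ |A + A| ≤ 10.
Lower bound 2|A|-1 is attained iff A is an arithmetic progression.
Enumerate sums a + a' for a ≤ a' (symmetric, so this suffices):
a = -3: -3+-3=-6, -3+4=1, -3+8=5, -3+9=6
a = 4: 4+4=8, 4+8=12, 4+9=13
a = 8: 8+8=16, 8+9=17
a = 9: 9+9=18
Distinct sums: {-6, 1, 5, 6, 8, 12, 13, 16, 17, 18}
|A + A| = 10

|A + A| = 10


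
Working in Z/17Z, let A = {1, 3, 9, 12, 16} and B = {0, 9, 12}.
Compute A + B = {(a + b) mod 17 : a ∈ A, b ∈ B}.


Work in Z/17Z: reduce every sum a + b modulo 17.
Enumerate all 15 pairs:
a = 1: 1+0=1, 1+9=10, 1+12=13
a = 3: 3+0=3, 3+9=12, 3+12=15
a = 9: 9+0=9, 9+9=1, 9+12=4
a = 12: 12+0=12, 12+9=4, 12+12=7
a = 16: 16+0=16, 16+9=8, 16+12=11
Distinct residues collected: {1, 3, 4, 7, 8, 9, 10, 11, 12, 13, 15, 16}
|A + B| = 12 (out of 17 total residues).

A + B = {1, 3, 4, 7, 8, 9, 10, 11, 12, 13, 15, 16}


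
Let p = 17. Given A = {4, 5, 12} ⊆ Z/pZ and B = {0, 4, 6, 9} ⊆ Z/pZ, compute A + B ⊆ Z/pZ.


Work in Z/17Z: reduce every sum a + b modulo 17.
Enumerate all 12 pairs:
a = 4: 4+0=4, 4+4=8, 4+6=10, 4+9=13
a = 5: 5+0=5, 5+4=9, 5+6=11, 5+9=14
a = 12: 12+0=12, 12+4=16, 12+6=1, 12+9=4
Distinct residues collected: {1, 4, 5, 8, 9, 10, 11, 12, 13, 14, 16}
|A + B| = 11 (out of 17 total residues).

A + B = {1, 4, 5, 8, 9, 10, 11, 12, 13, 14, 16}


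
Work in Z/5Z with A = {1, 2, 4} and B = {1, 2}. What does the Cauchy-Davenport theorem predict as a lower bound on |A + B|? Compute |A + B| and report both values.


Cauchy-Davenport: |A + B| ≥ min(p, |A| + |B| - 1) for A, B nonempty in Z/pZ.
|A| = 3, |B| = 2, p = 5.
CD lower bound = min(5, 3 + 2 - 1) = min(5, 4) = 4.
Compute A + B mod 5 directly:
a = 1: 1+1=2, 1+2=3
a = 2: 2+1=3, 2+2=4
a = 4: 4+1=0, 4+2=1
A + B = {0, 1, 2, 3, 4}, so |A + B| = 5.
Verify: 5 ≥ 4? Yes ✓.

CD lower bound = 4, actual |A + B| = 5.


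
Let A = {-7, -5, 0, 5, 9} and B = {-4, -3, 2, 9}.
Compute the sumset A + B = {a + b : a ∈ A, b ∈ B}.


A + B = {a + b : a ∈ A, b ∈ B}.
Enumerate all |A|·|B| = 5·4 = 20 pairs (a, b) and collect distinct sums.
a = -7: -7+-4=-11, -7+-3=-10, -7+2=-5, -7+9=2
a = -5: -5+-4=-9, -5+-3=-8, -5+2=-3, -5+9=4
a = 0: 0+-4=-4, 0+-3=-3, 0+2=2, 0+9=9
a = 5: 5+-4=1, 5+-3=2, 5+2=7, 5+9=14
a = 9: 9+-4=5, 9+-3=6, 9+2=11, 9+9=18
Collecting distinct sums: A + B = {-11, -10, -9, -8, -5, -4, -3, 1, 2, 4, 5, 6, 7, 9, 11, 14, 18}
|A + B| = 17

A + B = {-11, -10, -9, -8, -5, -4, -3, 1, 2, 4, 5, 6, 7, 9, 11, 14, 18}


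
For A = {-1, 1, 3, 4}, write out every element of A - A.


A - A = {a - a' : a, a' ∈ A}.
Compute a - a' for each ordered pair (a, a'):
a = -1: -1--1=0, -1-1=-2, -1-3=-4, -1-4=-5
a = 1: 1--1=2, 1-1=0, 1-3=-2, 1-4=-3
a = 3: 3--1=4, 3-1=2, 3-3=0, 3-4=-1
a = 4: 4--1=5, 4-1=3, 4-3=1, 4-4=0
Collecting distinct values (and noting 0 appears from a-a):
A - A = {-5, -4, -3, -2, -1, 0, 1, 2, 3, 4, 5}
|A - A| = 11

A - A = {-5, -4, -3, -2, -1, 0, 1, 2, 3, 4, 5}


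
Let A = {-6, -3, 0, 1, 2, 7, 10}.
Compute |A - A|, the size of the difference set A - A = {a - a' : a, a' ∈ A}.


A - A = {a - a' : a, a' ∈ A}; |A| = 7.
Bounds: 2|A|-1 ≤ |A - A| ≤ |A|² - |A| + 1, i.e. 13 ≤ |A - A| ≤ 43.
Note: 0 ∈ A - A always (from a - a). The set is symmetric: if d ∈ A - A then -d ∈ A - A.
Enumerate nonzero differences d = a - a' with a > a' (then include -d):
Positive differences: {1, 2, 3, 4, 5, 6, 7, 8, 9, 10, 13, 16}
Full difference set: {0} ∪ (positive diffs) ∪ (negative diffs).
|A - A| = 1 + 2·12 = 25 (matches direct enumeration: 25).

|A - A| = 25


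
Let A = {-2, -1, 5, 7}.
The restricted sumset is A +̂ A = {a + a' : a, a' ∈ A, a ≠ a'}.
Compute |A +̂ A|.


Restricted sumset: A +̂ A = {a + a' : a ∈ A, a' ∈ A, a ≠ a'}.
Equivalently, take A + A and drop any sum 2a that is achievable ONLY as a + a for a ∈ A (i.e. sums representable only with equal summands).
Enumerate pairs (a, a') with a < a' (symmetric, so each unordered pair gives one sum; this covers all a ≠ a'):
  -2 + -1 = -3
  -2 + 5 = 3
  -2 + 7 = 5
  -1 + 5 = 4
  -1 + 7 = 6
  5 + 7 = 12
Collected distinct sums: {-3, 3, 4, 5, 6, 12}
|A +̂ A| = 6
(Reference bound: |A +̂ A| ≥ 2|A| - 3 for |A| ≥ 2, with |A| = 4 giving ≥ 5.)

|A +̂ A| = 6


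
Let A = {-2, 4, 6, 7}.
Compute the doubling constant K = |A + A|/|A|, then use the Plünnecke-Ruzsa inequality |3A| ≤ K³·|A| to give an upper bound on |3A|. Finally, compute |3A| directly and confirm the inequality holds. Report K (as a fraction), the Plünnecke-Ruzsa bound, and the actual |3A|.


|A| = 4.
Step 1: Compute A + A by enumerating all 16 pairs.
A + A = {-4, 2, 4, 5, 8, 10, 11, 12, 13, 14}, so |A + A| = 10.
Step 2: Doubling constant K = |A + A|/|A| = 10/4 = 10/4 ≈ 2.5000.
Step 3: Plünnecke-Ruzsa gives |3A| ≤ K³·|A| = (2.5000)³ · 4 ≈ 62.5000.
Step 4: Compute 3A = A + A + A directly by enumerating all triples (a,b,c) ∈ A³; |3A| = 18.
Step 5: Check 18 ≤ 62.5000? Yes ✓.

K = 10/4, Plünnecke-Ruzsa bound K³|A| ≈ 62.5000, |3A| = 18, inequality holds.


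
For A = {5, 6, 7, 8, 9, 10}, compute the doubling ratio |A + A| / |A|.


|A| = 6.
Compute A + A by enumerating all 36 pairs.
A + A = {10, 11, 12, 13, 14, 15, 16, 17, 18, 19, 20}, so |A + A| = 11.
K = |A + A| / |A| = 11/6 (already in lowest terms) ≈ 1.8333.
Reference: AP of size 6 gives K = 11/6 ≈ 1.8333; a fully generic set of size 6 gives K ≈ 3.5000.

|A| = 6, |A + A| = 11, K = 11/6.


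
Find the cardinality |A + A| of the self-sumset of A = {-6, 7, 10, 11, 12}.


A + A = {a + a' : a, a' ∈ A}; |A| = 5.
General bounds: 2|A| - 1 ≤ |A + A| ≤ |A|(|A|+1)/2, i.e. 9 ≤ |A + A| ≤ 15.
Lower bound 2|A|-1 is attained iff A is an arithmetic progression.
Enumerate sums a + a' for a ≤ a' (symmetric, so this suffices):
a = -6: -6+-6=-12, -6+7=1, -6+10=4, -6+11=5, -6+12=6
a = 7: 7+7=14, 7+10=17, 7+11=18, 7+12=19
a = 10: 10+10=20, 10+11=21, 10+12=22
a = 11: 11+11=22, 11+12=23
a = 12: 12+12=24
Distinct sums: {-12, 1, 4, 5, 6, 14, 17, 18, 19, 20, 21, 22, 23, 24}
|A + A| = 14

|A + A| = 14


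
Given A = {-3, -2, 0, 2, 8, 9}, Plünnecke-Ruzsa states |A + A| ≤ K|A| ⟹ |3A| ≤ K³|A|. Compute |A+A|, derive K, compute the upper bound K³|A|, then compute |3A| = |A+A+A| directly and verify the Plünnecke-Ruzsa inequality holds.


|A| = 6.
Step 1: Compute A + A by enumerating all 36 pairs.
A + A = {-6, -5, -4, -3, -2, -1, 0, 2, 4, 5, 6, 7, 8, 9, 10, 11, 16, 17, 18}, so |A + A| = 19.
Step 2: Doubling constant K = |A + A|/|A| = 19/6 = 19/6 ≈ 3.1667.
Step 3: Plünnecke-Ruzsa gives |3A| ≤ K³·|A| = (3.1667)³ · 6 ≈ 190.5278.
Step 4: Compute 3A = A + A + A directly by enumerating all triples (a,b,c) ∈ A³; |3A| = 34.
Step 5: Check 34 ≤ 190.5278? Yes ✓.

K = 19/6, Plünnecke-Ruzsa bound K³|A| ≈ 190.5278, |3A| = 34, inequality holds.


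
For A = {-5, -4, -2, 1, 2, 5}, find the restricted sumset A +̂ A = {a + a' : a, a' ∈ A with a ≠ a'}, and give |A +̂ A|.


Restricted sumset: A +̂ A = {a + a' : a ∈ A, a' ∈ A, a ≠ a'}.
Equivalently, take A + A and drop any sum 2a that is achievable ONLY as a + a for a ∈ A (i.e. sums representable only with equal summands).
Enumerate pairs (a, a') with a < a' (symmetric, so each unordered pair gives one sum; this covers all a ≠ a'):
  -5 + -4 = -9
  -5 + -2 = -7
  -5 + 1 = -4
  -5 + 2 = -3
  -5 + 5 = 0
  -4 + -2 = -6
  -4 + 1 = -3
  -4 + 2 = -2
  -4 + 5 = 1
  -2 + 1 = -1
  -2 + 2 = 0
  -2 + 5 = 3
  1 + 2 = 3
  1 + 5 = 6
  2 + 5 = 7
Collected distinct sums: {-9, -7, -6, -4, -3, -2, -1, 0, 1, 3, 6, 7}
|A +̂ A| = 12
(Reference bound: |A +̂ A| ≥ 2|A| - 3 for |A| ≥ 2, with |A| = 6 giving ≥ 9.)

|A +̂ A| = 12


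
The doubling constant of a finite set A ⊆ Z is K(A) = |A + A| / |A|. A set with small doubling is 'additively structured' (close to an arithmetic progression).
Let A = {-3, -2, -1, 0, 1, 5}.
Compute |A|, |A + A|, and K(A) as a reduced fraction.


|A| = 6.
Compute A + A by enumerating all 36 pairs.
A + A = {-6, -5, -4, -3, -2, -1, 0, 1, 2, 3, 4, 5, 6, 10}, so |A + A| = 14.
K = |A + A| / |A| = 14/6 = 7/3 ≈ 2.3333.
Reference: AP of size 6 gives K = 11/6 ≈ 1.8333; a fully generic set of size 6 gives K ≈ 3.5000.

|A| = 6, |A + A| = 14, K = 14/6 = 7/3.


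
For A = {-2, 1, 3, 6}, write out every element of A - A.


A - A = {a - a' : a, a' ∈ A}.
Compute a - a' for each ordered pair (a, a'):
a = -2: -2--2=0, -2-1=-3, -2-3=-5, -2-6=-8
a = 1: 1--2=3, 1-1=0, 1-3=-2, 1-6=-5
a = 3: 3--2=5, 3-1=2, 3-3=0, 3-6=-3
a = 6: 6--2=8, 6-1=5, 6-3=3, 6-6=0
Collecting distinct values (and noting 0 appears from a-a):
A - A = {-8, -5, -3, -2, 0, 2, 3, 5, 8}
|A - A| = 9

A - A = {-8, -5, -3, -2, 0, 2, 3, 5, 8}


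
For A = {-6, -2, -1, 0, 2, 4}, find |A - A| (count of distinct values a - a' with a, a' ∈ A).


A - A = {a - a' : a, a' ∈ A}; |A| = 6.
Bounds: 2|A|-1 ≤ |A - A| ≤ |A|² - |A| + 1, i.e. 11 ≤ |A - A| ≤ 31.
Note: 0 ∈ A - A always (from a - a). The set is symmetric: if d ∈ A - A then -d ∈ A - A.
Enumerate nonzero differences d = a - a' with a > a' (then include -d):
Positive differences: {1, 2, 3, 4, 5, 6, 8, 10}
Full difference set: {0} ∪ (positive diffs) ∪ (negative diffs).
|A - A| = 1 + 2·8 = 17 (matches direct enumeration: 17).

|A - A| = 17


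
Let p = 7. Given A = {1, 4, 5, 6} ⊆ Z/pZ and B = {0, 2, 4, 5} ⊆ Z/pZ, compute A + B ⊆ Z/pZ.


Work in Z/7Z: reduce every sum a + b modulo 7.
Enumerate all 16 pairs:
a = 1: 1+0=1, 1+2=3, 1+4=5, 1+5=6
a = 4: 4+0=4, 4+2=6, 4+4=1, 4+5=2
a = 5: 5+0=5, 5+2=0, 5+4=2, 5+5=3
a = 6: 6+0=6, 6+2=1, 6+4=3, 6+5=4
Distinct residues collected: {0, 1, 2, 3, 4, 5, 6}
|A + B| = 7 (out of 7 total residues).

A + B = {0, 1, 2, 3, 4, 5, 6}


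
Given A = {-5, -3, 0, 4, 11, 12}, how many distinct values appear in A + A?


A + A = {a + a' : a, a' ∈ A}; |A| = 6.
General bounds: 2|A| - 1 ≤ |A + A| ≤ |A|(|A|+1)/2, i.e. 11 ≤ |A + A| ≤ 21.
Lower bound 2|A|-1 is attained iff A is an arithmetic progression.
Enumerate sums a + a' for a ≤ a' (symmetric, so this suffices):
a = -5: -5+-5=-10, -5+-3=-8, -5+0=-5, -5+4=-1, -5+11=6, -5+12=7
a = -3: -3+-3=-6, -3+0=-3, -3+4=1, -3+11=8, -3+12=9
a = 0: 0+0=0, 0+4=4, 0+11=11, 0+12=12
a = 4: 4+4=8, 4+11=15, 4+12=16
a = 11: 11+11=22, 11+12=23
a = 12: 12+12=24
Distinct sums: {-10, -8, -6, -5, -3, -1, 0, 1, 4, 6, 7, 8, 9, 11, 12, 15, 16, 22, 23, 24}
|A + A| = 20

|A + A| = 20


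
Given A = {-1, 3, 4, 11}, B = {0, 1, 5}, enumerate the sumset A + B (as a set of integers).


A + B = {a + b : a ∈ A, b ∈ B}.
Enumerate all |A|·|B| = 4·3 = 12 pairs (a, b) and collect distinct sums.
a = -1: -1+0=-1, -1+1=0, -1+5=4
a = 3: 3+0=3, 3+1=4, 3+5=8
a = 4: 4+0=4, 4+1=5, 4+5=9
a = 11: 11+0=11, 11+1=12, 11+5=16
Collecting distinct sums: A + B = {-1, 0, 3, 4, 5, 8, 9, 11, 12, 16}
|A + B| = 10

A + B = {-1, 0, 3, 4, 5, 8, 9, 11, 12, 16}


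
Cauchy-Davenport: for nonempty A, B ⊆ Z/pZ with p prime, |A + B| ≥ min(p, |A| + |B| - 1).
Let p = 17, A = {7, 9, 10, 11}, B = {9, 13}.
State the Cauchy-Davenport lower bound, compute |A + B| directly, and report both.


Cauchy-Davenport: |A + B| ≥ min(p, |A| + |B| - 1) for A, B nonempty in Z/pZ.
|A| = 4, |B| = 2, p = 17.
CD lower bound = min(17, 4 + 2 - 1) = min(17, 5) = 5.
Compute A + B mod 17 directly:
a = 7: 7+9=16, 7+13=3
a = 9: 9+9=1, 9+13=5
a = 10: 10+9=2, 10+13=6
a = 11: 11+9=3, 11+13=7
A + B = {1, 2, 3, 5, 6, 7, 16}, so |A + B| = 7.
Verify: 7 ≥ 5? Yes ✓.

CD lower bound = 5, actual |A + B| = 7.


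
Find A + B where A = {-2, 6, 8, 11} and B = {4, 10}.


A + B = {a + b : a ∈ A, b ∈ B}.
Enumerate all |A|·|B| = 4·2 = 8 pairs (a, b) and collect distinct sums.
a = -2: -2+4=2, -2+10=8
a = 6: 6+4=10, 6+10=16
a = 8: 8+4=12, 8+10=18
a = 11: 11+4=15, 11+10=21
Collecting distinct sums: A + B = {2, 8, 10, 12, 15, 16, 18, 21}
|A + B| = 8

A + B = {2, 8, 10, 12, 15, 16, 18, 21}


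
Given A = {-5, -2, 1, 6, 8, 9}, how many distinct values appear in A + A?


A + A = {a + a' : a, a' ∈ A}; |A| = 6.
General bounds: 2|A| - 1 ≤ |A + A| ≤ |A|(|A|+1)/2, i.e. 11 ≤ |A + A| ≤ 21.
Lower bound 2|A|-1 is attained iff A is an arithmetic progression.
Enumerate sums a + a' for a ≤ a' (symmetric, so this suffices):
a = -5: -5+-5=-10, -5+-2=-7, -5+1=-4, -5+6=1, -5+8=3, -5+9=4
a = -2: -2+-2=-4, -2+1=-1, -2+6=4, -2+8=6, -2+9=7
a = 1: 1+1=2, 1+6=7, 1+8=9, 1+9=10
a = 6: 6+6=12, 6+8=14, 6+9=15
a = 8: 8+8=16, 8+9=17
a = 9: 9+9=18
Distinct sums: {-10, -7, -4, -1, 1, 2, 3, 4, 6, 7, 9, 10, 12, 14, 15, 16, 17, 18}
|A + A| = 18

|A + A| = 18


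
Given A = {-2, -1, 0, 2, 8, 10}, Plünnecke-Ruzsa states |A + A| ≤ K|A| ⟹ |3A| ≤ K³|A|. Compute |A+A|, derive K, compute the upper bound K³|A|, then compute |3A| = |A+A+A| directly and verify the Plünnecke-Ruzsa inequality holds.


|A| = 6.
Step 1: Compute A + A by enumerating all 36 pairs.
A + A = {-4, -3, -2, -1, 0, 1, 2, 4, 6, 7, 8, 9, 10, 12, 16, 18, 20}, so |A + A| = 17.
Step 2: Doubling constant K = |A + A|/|A| = 17/6 = 17/6 ≈ 2.8333.
Step 3: Plünnecke-Ruzsa gives |3A| ≤ K³·|A| = (2.8333)³ · 6 ≈ 136.4722.
Step 4: Compute 3A = A + A + A directly by enumerating all triples (a,b,c) ∈ A³; |3A| = 31.
Step 5: Check 31 ≤ 136.4722? Yes ✓.

K = 17/6, Plünnecke-Ruzsa bound K³|A| ≈ 136.4722, |3A| = 31, inequality holds.


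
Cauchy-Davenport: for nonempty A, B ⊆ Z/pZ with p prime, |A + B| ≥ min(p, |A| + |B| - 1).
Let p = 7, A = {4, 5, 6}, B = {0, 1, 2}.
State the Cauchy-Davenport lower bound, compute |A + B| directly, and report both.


Cauchy-Davenport: |A + B| ≥ min(p, |A| + |B| - 1) for A, B nonempty in Z/pZ.
|A| = 3, |B| = 3, p = 7.
CD lower bound = min(7, 3 + 3 - 1) = min(7, 5) = 5.
Compute A + B mod 7 directly:
a = 4: 4+0=4, 4+1=5, 4+2=6
a = 5: 5+0=5, 5+1=6, 5+2=0
a = 6: 6+0=6, 6+1=0, 6+2=1
A + B = {0, 1, 4, 5, 6}, so |A + B| = 5.
Verify: 5 ≥ 5? Yes ✓.

CD lower bound = 5, actual |A + B| = 5.


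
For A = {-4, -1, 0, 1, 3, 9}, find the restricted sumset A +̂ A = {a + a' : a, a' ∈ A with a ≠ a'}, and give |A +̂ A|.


Restricted sumset: A +̂ A = {a + a' : a ∈ A, a' ∈ A, a ≠ a'}.
Equivalently, take A + A and drop any sum 2a that is achievable ONLY as a + a for a ∈ A (i.e. sums representable only with equal summands).
Enumerate pairs (a, a') with a < a' (symmetric, so each unordered pair gives one sum; this covers all a ≠ a'):
  -4 + -1 = -5
  -4 + 0 = -4
  -4 + 1 = -3
  -4 + 3 = -1
  -4 + 9 = 5
  -1 + 0 = -1
  -1 + 1 = 0
  -1 + 3 = 2
  -1 + 9 = 8
  0 + 1 = 1
  0 + 3 = 3
  0 + 9 = 9
  1 + 3 = 4
  1 + 9 = 10
  3 + 9 = 12
Collected distinct sums: {-5, -4, -3, -1, 0, 1, 2, 3, 4, 5, 8, 9, 10, 12}
|A +̂ A| = 14
(Reference bound: |A +̂ A| ≥ 2|A| - 3 for |A| ≥ 2, with |A| = 6 giving ≥ 9.)

|A +̂ A| = 14


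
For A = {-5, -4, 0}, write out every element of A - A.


A - A = {a - a' : a, a' ∈ A}.
Compute a - a' for each ordered pair (a, a'):
a = -5: -5--5=0, -5--4=-1, -5-0=-5
a = -4: -4--5=1, -4--4=0, -4-0=-4
a = 0: 0--5=5, 0--4=4, 0-0=0
Collecting distinct values (and noting 0 appears from a-a):
A - A = {-5, -4, -1, 0, 1, 4, 5}
|A - A| = 7

A - A = {-5, -4, -1, 0, 1, 4, 5}


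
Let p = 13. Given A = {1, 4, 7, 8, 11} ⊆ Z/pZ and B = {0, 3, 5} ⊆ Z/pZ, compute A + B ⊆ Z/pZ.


Work in Z/13Z: reduce every sum a + b modulo 13.
Enumerate all 15 pairs:
a = 1: 1+0=1, 1+3=4, 1+5=6
a = 4: 4+0=4, 4+3=7, 4+5=9
a = 7: 7+0=7, 7+3=10, 7+5=12
a = 8: 8+0=8, 8+3=11, 8+5=0
a = 11: 11+0=11, 11+3=1, 11+5=3
Distinct residues collected: {0, 1, 3, 4, 6, 7, 8, 9, 10, 11, 12}
|A + B| = 11 (out of 13 total residues).

A + B = {0, 1, 3, 4, 6, 7, 8, 9, 10, 11, 12}


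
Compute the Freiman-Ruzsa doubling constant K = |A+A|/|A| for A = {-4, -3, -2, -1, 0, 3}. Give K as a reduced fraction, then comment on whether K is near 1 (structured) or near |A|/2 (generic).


|A| = 6.
Compute A + A by enumerating all 36 pairs.
A + A = {-8, -7, -6, -5, -4, -3, -2, -1, 0, 1, 2, 3, 6}, so |A + A| = 13.
K = |A + A| / |A| = 13/6 (already in lowest terms) ≈ 2.1667.
Reference: AP of size 6 gives K = 11/6 ≈ 1.8333; a fully generic set of size 6 gives K ≈ 3.5000.

|A| = 6, |A + A| = 13, K = 13/6.


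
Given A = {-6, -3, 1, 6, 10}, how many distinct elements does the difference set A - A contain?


A - A = {a - a' : a, a' ∈ A}; |A| = 5.
Bounds: 2|A|-1 ≤ |A - A| ≤ |A|² - |A| + 1, i.e. 9 ≤ |A - A| ≤ 21.
Note: 0 ∈ A - A always (from a - a). The set is symmetric: if d ∈ A - A then -d ∈ A - A.
Enumerate nonzero differences d = a - a' with a > a' (then include -d):
Positive differences: {3, 4, 5, 7, 9, 12, 13, 16}
Full difference set: {0} ∪ (positive diffs) ∪ (negative diffs).
|A - A| = 1 + 2·8 = 17 (matches direct enumeration: 17).

|A - A| = 17


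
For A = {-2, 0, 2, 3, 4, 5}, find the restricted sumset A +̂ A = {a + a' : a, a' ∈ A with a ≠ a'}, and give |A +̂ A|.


Restricted sumset: A +̂ A = {a + a' : a ∈ A, a' ∈ A, a ≠ a'}.
Equivalently, take A + A and drop any sum 2a that is achievable ONLY as a + a for a ∈ A (i.e. sums representable only with equal summands).
Enumerate pairs (a, a') with a < a' (symmetric, so each unordered pair gives one sum; this covers all a ≠ a'):
  -2 + 0 = -2
  -2 + 2 = 0
  -2 + 3 = 1
  -2 + 4 = 2
  -2 + 5 = 3
  0 + 2 = 2
  0 + 3 = 3
  0 + 4 = 4
  0 + 5 = 5
  2 + 3 = 5
  2 + 4 = 6
  2 + 5 = 7
  3 + 4 = 7
  3 + 5 = 8
  4 + 5 = 9
Collected distinct sums: {-2, 0, 1, 2, 3, 4, 5, 6, 7, 8, 9}
|A +̂ A| = 11
(Reference bound: |A +̂ A| ≥ 2|A| - 3 for |A| ≥ 2, with |A| = 6 giving ≥ 9.)

|A +̂ A| = 11


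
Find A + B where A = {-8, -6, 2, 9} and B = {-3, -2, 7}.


A + B = {a + b : a ∈ A, b ∈ B}.
Enumerate all |A|·|B| = 4·3 = 12 pairs (a, b) and collect distinct sums.
a = -8: -8+-3=-11, -8+-2=-10, -8+7=-1
a = -6: -6+-3=-9, -6+-2=-8, -6+7=1
a = 2: 2+-3=-1, 2+-2=0, 2+7=9
a = 9: 9+-3=6, 9+-2=7, 9+7=16
Collecting distinct sums: A + B = {-11, -10, -9, -8, -1, 0, 1, 6, 7, 9, 16}
|A + B| = 11

A + B = {-11, -10, -9, -8, -1, 0, 1, 6, 7, 9, 16}


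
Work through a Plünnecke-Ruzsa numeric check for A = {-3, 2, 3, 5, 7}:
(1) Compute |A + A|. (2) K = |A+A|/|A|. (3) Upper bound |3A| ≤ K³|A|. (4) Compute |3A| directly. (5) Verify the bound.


|A| = 5.
Step 1: Compute A + A by enumerating all 25 pairs.
A + A = {-6, -1, 0, 2, 4, 5, 6, 7, 8, 9, 10, 12, 14}, so |A + A| = 13.
Step 2: Doubling constant K = |A + A|/|A| = 13/5 = 13/5 ≈ 2.6000.
Step 3: Plünnecke-Ruzsa gives |3A| ≤ K³·|A| = (2.6000)³ · 5 ≈ 87.8800.
Step 4: Compute 3A = A + A + A directly by enumerating all triples (a,b,c) ∈ A³; |3A| = 23.
Step 5: Check 23 ≤ 87.8800? Yes ✓.

K = 13/5, Plünnecke-Ruzsa bound K³|A| ≈ 87.8800, |3A| = 23, inequality holds.


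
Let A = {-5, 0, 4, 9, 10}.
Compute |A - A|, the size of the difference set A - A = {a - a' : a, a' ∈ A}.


A - A = {a - a' : a, a' ∈ A}; |A| = 5.
Bounds: 2|A|-1 ≤ |A - A| ≤ |A|² - |A| + 1, i.e. 9 ≤ |A - A| ≤ 21.
Note: 0 ∈ A - A always (from a - a). The set is symmetric: if d ∈ A - A then -d ∈ A - A.
Enumerate nonzero differences d = a - a' with a > a' (then include -d):
Positive differences: {1, 4, 5, 6, 9, 10, 14, 15}
Full difference set: {0} ∪ (positive diffs) ∪ (negative diffs).
|A - A| = 1 + 2·8 = 17 (matches direct enumeration: 17).

|A - A| = 17


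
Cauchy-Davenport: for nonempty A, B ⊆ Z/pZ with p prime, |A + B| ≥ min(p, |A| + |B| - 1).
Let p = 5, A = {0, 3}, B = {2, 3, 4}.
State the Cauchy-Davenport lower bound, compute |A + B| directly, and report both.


Cauchy-Davenport: |A + B| ≥ min(p, |A| + |B| - 1) for A, B nonempty in Z/pZ.
|A| = 2, |B| = 3, p = 5.
CD lower bound = min(5, 2 + 3 - 1) = min(5, 4) = 4.
Compute A + B mod 5 directly:
a = 0: 0+2=2, 0+3=3, 0+4=4
a = 3: 3+2=0, 3+3=1, 3+4=2
A + B = {0, 1, 2, 3, 4}, so |A + B| = 5.
Verify: 5 ≥ 4? Yes ✓.

CD lower bound = 4, actual |A + B| = 5.


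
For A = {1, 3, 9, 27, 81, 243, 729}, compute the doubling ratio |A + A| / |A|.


|A| = 7.
Compute A + A by enumerating all 49 pairs.
A + A = {2, 4, 6, 10, 12, 18, 28, 30, 36, 54, 82, 84, 90, 108, 162, 244, 246, 252, 270, 324, 486, 730, 732, 738, 756, 810, 972, 1458}, so |A + A| = 28.
K = |A + A| / |A| = 28/7 = 4/1 ≈ 4.0000.
Reference: AP of size 7 gives K = 13/7 ≈ 1.8571; a fully generic set of size 7 gives K ≈ 4.0000.

|A| = 7, |A + A| = 28, K = 28/7 = 4/1.


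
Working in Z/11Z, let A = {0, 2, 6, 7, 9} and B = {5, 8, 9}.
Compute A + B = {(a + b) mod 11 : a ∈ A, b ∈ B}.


Work in Z/11Z: reduce every sum a + b modulo 11.
Enumerate all 15 pairs:
a = 0: 0+5=5, 0+8=8, 0+9=9
a = 2: 2+5=7, 2+8=10, 2+9=0
a = 6: 6+5=0, 6+8=3, 6+9=4
a = 7: 7+5=1, 7+8=4, 7+9=5
a = 9: 9+5=3, 9+8=6, 9+9=7
Distinct residues collected: {0, 1, 3, 4, 5, 6, 7, 8, 9, 10}
|A + B| = 10 (out of 11 total residues).

A + B = {0, 1, 3, 4, 5, 6, 7, 8, 9, 10}


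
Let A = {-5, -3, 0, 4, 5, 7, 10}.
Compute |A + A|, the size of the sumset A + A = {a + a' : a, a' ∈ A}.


A + A = {a + a' : a, a' ∈ A}; |A| = 7.
General bounds: 2|A| - 1 ≤ |A + A| ≤ |A|(|A|+1)/2, i.e. 13 ≤ |A + A| ≤ 28.
Lower bound 2|A|-1 is attained iff A is an arithmetic progression.
Enumerate sums a + a' for a ≤ a' (symmetric, so this suffices):
a = -5: -5+-5=-10, -5+-3=-8, -5+0=-5, -5+4=-1, -5+5=0, -5+7=2, -5+10=5
a = -3: -3+-3=-6, -3+0=-3, -3+4=1, -3+5=2, -3+7=4, -3+10=7
a = 0: 0+0=0, 0+4=4, 0+5=5, 0+7=7, 0+10=10
a = 4: 4+4=8, 4+5=9, 4+7=11, 4+10=14
a = 5: 5+5=10, 5+7=12, 5+10=15
a = 7: 7+7=14, 7+10=17
a = 10: 10+10=20
Distinct sums: {-10, -8, -6, -5, -3, -1, 0, 1, 2, 4, 5, 7, 8, 9, 10, 11, 12, 14, 15, 17, 20}
|A + A| = 21

|A + A| = 21


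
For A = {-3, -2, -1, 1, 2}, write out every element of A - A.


A - A = {a - a' : a, a' ∈ A}.
Compute a - a' for each ordered pair (a, a'):
a = -3: -3--3=0, -3--2=-1, -3--1=-2, -3-1=-4, -3-2=-5
a = -2: -2--3=1, -2--2=0, -2--1=-1, -2-1=-3, -2-2=-4
a = -1: -1--3=2, -1--2=1, -1--1=0, -1-1=-2, -1-2=-3
a = 1: 1--3=4, 1--2=3, 1--1=2, 1-1=0, 1-2=-1
a = 2: 2--3=5, 2--2=4, 2--1=3, 2-1=1, 2-2=0
Collecting distinct values (and noting 0 appears from a-a):
A - A = {-5, -4, -3, -2, -1, 0, 1, 2, 3, 4, 5}
|A - A| = 11

A - A = {-5, -4, -3, -2, -1, 0, 1, 2, 3, 4, 5}


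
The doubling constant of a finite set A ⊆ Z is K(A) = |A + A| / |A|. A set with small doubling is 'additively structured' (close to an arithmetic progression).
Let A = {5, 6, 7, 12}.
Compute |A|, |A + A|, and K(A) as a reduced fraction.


|A| = 4.
Compute A + A by enumerating all 16 pairs.
A + A = {10, 11, 12, 13, 14, 17, 18, 19, 24}, so |A + A| = 9.
K = |A + A| / |A| = 9/4 (already in lowest terms) ≈ 2.2500.
Reference: AP of size 4 gives K = 7/4 ≈ 1.7500; a fully generic set of size 4 gives K ≈ 2.5000.

|A| = 4, |A + A| = 9, K = 9/4.


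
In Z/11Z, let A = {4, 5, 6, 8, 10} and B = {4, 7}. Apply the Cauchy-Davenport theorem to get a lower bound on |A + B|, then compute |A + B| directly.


Cauchy-Davenport: |A + B| ≥ min(p, |A| + |B| - 1) for A, B nonempty in Z/pZ.
|A| = 5, |B| = 2, p = 11.
CD lower bound = min(11, 5 + 2 - 1) = min(11, 6) = 6.
Compute A + B mod 11 directly:
a = 4: 4+4=8, 4+7=0
a = 5: 5+4=9, 5+7=1
a = 6: 6+4=10, 6+7=2
a = 8: 8+4=1, 8+7=4
a = 10: 10+4=3, 10+7=6
A + B = {0, 1, 2, 3, 4, 6, 8, 9, 10}, so |A + B| = 9.
Verify: 9 ≥ 6? Yes ✓.

CD lower bound = 6, actual |A + B| = 9.


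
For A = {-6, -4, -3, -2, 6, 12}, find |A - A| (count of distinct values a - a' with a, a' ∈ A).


A - A = {a - a' : a, a' ∈ A}; |A| = 6.
Bounds: 2|A|-1 ≤ |A - A| ≤ |A|² - |A| + 1, i.e. 11 ≤ |A - A| ≤ 31.
Note: 0 ∈ A - A always (from a - a). The set is symmetric: if d ∈ A - A then -d ∈ A - A.
Enumerate nonzero differences d = a - a' with a > a' (then include -d):
Positive differences: {1, 2, 3, 4, 6, 8, 9, 10, 12, 14, 15, 16, 18}
Full difference set: {0} ∪ (positive diffs) ∪ (negative diffs).
|A - A| = 1 + 2·13 = 27 (matches direct enumeration: 27).

|A - A| = 27


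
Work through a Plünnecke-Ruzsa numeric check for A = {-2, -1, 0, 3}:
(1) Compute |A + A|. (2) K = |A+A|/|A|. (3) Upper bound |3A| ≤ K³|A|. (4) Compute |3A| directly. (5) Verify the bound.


|A| = 4.
Step 1: Compute A + A by enumerating all 16 pairs.
A + A = {-4, -3, -2, -1, 0, 1, 2, 3, 6}, so |A + A| = 9.
Step 2: Doubling constant K = |A + A|/|A| = 9/4 = 9/4 ≈ 2.2500.
Step 3: Plünnecke-Ruzsa gives |3A| ≤ K³·|A| = (2.2500)³ · 4 ≈ 45.5625.
Step 4: Compute 3A = A + A + A directly by enumerating all triples (a,b,c) ∈ A³; |3A| = 14.
Step 5: Check 14 ≤ 45.5625? Yes ✓.

K = 9/4, Plünnecke-Ruzsa bound K³|A| ≈ 45.5625, |3A| = 14, inequality holds.


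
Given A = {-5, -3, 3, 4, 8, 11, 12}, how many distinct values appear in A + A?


A + A = {a + a' : a, a' ∈ A}; |A| = 7.
General bounds: 2|A| - 1 ≤ |A + A| ≤ |A|(|A|+1)/2, i.e. 13 ≤ |A + A| ≤ 28.
Lower bound 2|A|-1 is attained iff A is an arithmetic progression.
Enumerate sums a + a' for a ≤ a' (symmetric, so this suffices):
a = -5: -5+-5=-10, -5+-3=-8, -5+3=-2, -5+4=-1, -5+8=3, -5+11=6, -5+12=7
a = -3: -3+-3=-6, -3+3=0, -3+4=1, -3+8=5, -3+11=8, -3+12=9
a = 3: 3+3=6, 3+4=7, 3+8=11, 3+11=14, 3+12=15
a = 4: 4+4=8, 4+8=12, 4+11=15, 4+12=16
a = 8: 8+8=16, 8+11=19, 8+12=20
a = 11: 11+11=22, 11+12=23
a = 12: 12+12=24
Distinct sums: {-10, -8, -6, -2, -1, 0, 1, 3, 5, 6, 7, 8, 9, 11, 12, 14, 15, 16, 19, 20, 22, 23, 24}
|A + A| = 23

|A + A| = 23


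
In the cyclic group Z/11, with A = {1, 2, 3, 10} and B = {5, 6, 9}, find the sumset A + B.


Work in Z/11Z: reduce every sum a + b modulo 11.
Enumerate all 12 pairs:
a = 1: 1+5=6, 1+6=7, 1+9=10
a = 2: 2+5=7, 2+6=8, 2+9=0
a = 3: 3+5=8, 3+6=9, 3+9=1
a = 10: 10+5=4, 10+6=5, 10+9=8
Distinct residues collected: {0, 1, 4, 5, 6, 7, 8, 9, 10}
|A + B| = 9 (out of 11 total residues).

A + B = {0, 1, 4, 5, 6, 7, 8, 9, 10}


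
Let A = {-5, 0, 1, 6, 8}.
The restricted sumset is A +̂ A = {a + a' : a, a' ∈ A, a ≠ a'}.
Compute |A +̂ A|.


Restricted sumset: A +̂ A = {a + a' : a ∈ A, a' ∈ A, a ≠ a'}.
Equivalently, take A + A and drop any sum 2a that is achievable ONLY as a + a for a ∈ A (i.e. sums representable only with equal summands).
Enumerate pairs (a, a') with a < a' (symmetric, so each unordered pair gives one sum; this covers all a ≠ a'):
  -5 + 0 = -5
  -5 + 1 = -4
  -5 + 6 = 1
  -5 + 8 = 3
  0 + 1 = 1
  0 + 6 = 6
  0 + 8 = 8
  1 + 6 = 7
  1 + 8 = 9
  6 + 8 = 14
Collected distinct sums: {-5, -4, 1, 3, 6, 7, 8, 9, 14}
|A +̂ A| = 9
(Reference bound: |A +̂ A| ≥ 2|A| - 3 for |A| ≥ 2, with |A| = 5 giving ≥ 7.)

|A +̂ A| = 9


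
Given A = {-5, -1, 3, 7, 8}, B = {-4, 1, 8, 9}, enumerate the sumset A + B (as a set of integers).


A + B = {a + b : a ∈ A, b ∈ B}.
Enumerate all |A|·|B| = 5·4 = 20 pairs (a, b) and collect distinct sums.
a = -5: -5+-4=-9, -5+1=-4, -5+8=3, -5+9=4
a = -1: -1+-4=-5, -1+1=0, -1+8=7, -1+9=8
a = 3: 3+-4=-1, 3+1=4, 3+8=11, 3+9=12
a = 7: 7+-4=3, 7+1=8, 7+8=15, 7+9=16
a = 8: 8+-4=4, 8+1=9, 8+8=16, 8+9=17
Collecting distinct sums: A + B = {-9, -5, -4, -1, 0, 3, 4, 7, 8, 9, 11, 12, 15, 16, 17}
|A + B| = 15

A + B = {-9, -5, -4, -1, 0, 3, 4, 7, 8, 9, 11, 12, 15, 16, 17}


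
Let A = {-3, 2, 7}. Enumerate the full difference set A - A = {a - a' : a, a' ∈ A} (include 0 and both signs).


A - A = {a - a' : a, a' ∈ A}.
Compute a - a' for each ordered pair (a, a'):
a = -3: -3--3=0, -3-2=-5, -3-7=-10
a = 2: 2--3=5, 2-2=0, 2-7=-5
a = 7: 7--3=10, 7-2=5, 7-7=0
Collecting distinct values (and noting 0 appears from a-a):
A - A = {-10, -5, 0, 5, 10}
|A - A| = 5

A - A = {-10, -5, 0, 5, 10}


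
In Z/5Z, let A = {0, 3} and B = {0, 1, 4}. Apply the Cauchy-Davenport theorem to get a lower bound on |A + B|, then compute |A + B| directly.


Cauchy-Davenport: |A + B| ≥ min(p, |A| + |B| - 1) for A, B nonempty in Z/pZ.
|A| = 2, |B| = 3, p = 5.
CD lower bound = min(5, 2 + 3 - 1) = min(5, 4) = 4.
Compute A + B mod 5 directly:
a = 0: 0+0=0, 0+1=1, 0+4=4
a = 3: 3+0=3, 3+1=4, 3+4=2
A + B = {0, 1, 2, 3, 4}, so |A + B| = 5.
Verify: 5 ≥ 4? Yes ✓.

CD lower bound = 4, actual |A + B| = 5.


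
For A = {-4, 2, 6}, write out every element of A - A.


A - A = {a - a' : a, a' ∈ A}.
Compute a - a' for each ordered pair (a, a'):
a = -4: -4--4=0, -4-2=-6, -4-6=-10
a = 2: 2--4=6, 2-2=0, 2-6=-4
a = 6: 6--4=10, 6-2=4, 6-6=0
Collecting distinct values (and noting 0 appears from a-a):
A - A = {-10, -6, -4, 0, 4, 6, 10}
|A - A| = 7

A - A = {-10, -6, -4, 0, 4, 6, 10}


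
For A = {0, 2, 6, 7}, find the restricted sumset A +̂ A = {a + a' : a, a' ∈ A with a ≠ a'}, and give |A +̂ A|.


Restricted sumset: A +̂ A = {a + a' : a ∈ A, a' ∈ A, a ≠ a'}.
Equivalently, take A + A and drop any sum 2a that is achievable ONLY as a + a for a ∈ A (i.e. sums representable only with equal summands).
Enumerate pairs (a, a') with a < a' (symmetric, so each unordered pair gives one sum; this covers all a ≠ a'):
  0 + 2 = 2
  0 + 6 = 6
  0 + 7 = 7
  2 + 6 = 8
  2 + 7 = 9
  6 + 7 = 13
Collected distinct sums: {2, 6, 7, 8, 9, 13}
|A +̂ A| = 6
(Reference bound: |A +̂ A| ≥ 2|A| - 3 for |A| ≥ 2, with |A| = 4 giving ≥ 5.)

|A +̂ A| = 6


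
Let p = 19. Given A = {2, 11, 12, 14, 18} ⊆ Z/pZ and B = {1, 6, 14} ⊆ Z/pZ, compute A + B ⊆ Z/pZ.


Work in Z/19Z: reduce every sum a + b modulo 19.
Enumerate all 15 pairs:
a = 2: 2+1=3, 2+6=8, 2+14=16
a = 11: 11+1=12, 11+6=17, 11+14=6
a = 12: 12+1=13, 12+6=18, 12+14=7
a = 14: 14+1=15, 14+6=1, 14+14=9
a = 18: 18+1=0, 18+6=5, 18+14=13
Distinct residues collected: {0, 1, 3, 5, 6, 7, 8, 9, 12, 13, 15, 16, 17, 18}
|A + B| = 14 (out of 19 total residues).

A + B = {0, 1, 3, 5, 6, 7, 8, 9, 12, 13, 15, 16, 17, 18}


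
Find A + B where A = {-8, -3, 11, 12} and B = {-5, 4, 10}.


A + B = {a + b : a ∈ A, b ∈ B}.
Enumerate all |A|·|B| = 4·3 = 12 pairs (a, b) and collect distinct sums.
a = -8: -8+-5=-13, -8+4=-4, -8+10=2
a = -3: -3+-5=-8, -3+4=1, -3+10=7
a = 11: 11+-5=6, 11+4=15, 11+10=21
a = 12: 12+-5=7, 12+4=16, 12+10=22
Collecting distinct sums: A + B = {-13, -8, -4, 1, 2, 6, 7, 15, 16, 21, 22}
|A + B| = 11

A + B = {-13, -8, -4, 1, 2, 6, 7, 15, 16, 21, 22}


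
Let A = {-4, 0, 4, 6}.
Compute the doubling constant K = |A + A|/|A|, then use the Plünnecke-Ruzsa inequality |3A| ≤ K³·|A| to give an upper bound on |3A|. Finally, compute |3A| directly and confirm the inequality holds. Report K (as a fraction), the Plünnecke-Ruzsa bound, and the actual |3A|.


|A| = 4.
Step 1: Compute A + A by enumerating all 16 pairs.
A + A = {-8, -4, 0, 2, 4, 6, 8, 10, 12}, so |A + A| = 9.
Step 2: Doubling constant K = |A + A|/|A| = 9/4 = 9/4 ≈ 2.2500.
Step 3: Plünnecke-Ruzsa gives |3A| ≤ K³·|A| = (2.2500)³ · 4 ≈ 45.5625.
Step 4: Compute 3A = A + A + A directly by enumerating all triples (a,b,c) ∈ A³; |3A| = 14.
Step 5: Check 14 ≤ 45.5625? Yes ✓.

K = 9/4, Plünnecke-Ruzsa bound K³|A| ≈ 45.5625, |3A| = 14, inequality holds.


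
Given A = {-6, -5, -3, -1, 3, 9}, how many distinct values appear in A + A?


A + A = {a + a' : a, a' ∈ A}; |A| = 6.
General bounds: 2|A| - 1 ≤ |A + A| ≤ |A|(|A|+1)/2, i.e. 11 ≤ |A + A| ≤ 21.
Lower bound 2|A|-1 is attained iff A is an arithmetic progression.
Enumerate sums a + a' for a ≤ a' (symmetric, so this suffices):
a = -6: -6+-6=-12, -6+-5=-11, -6+-3=-9, -6+-1=-7, -6+3=-3, -6+9=3
a = -5: -5+-5=-10, -5+-3=-8, -5+-1=-6, -5+3=-2, -5+9=4
a = -3: -3+-3=-6, -3+-1=-4, -3+3=0, -3+9=6
a = -1: -1+-1=-2, -1+3=2, -1+9=8
a = 3: 3+3=6, 3+9=12
a = 9: 9+9=18
Distinct sums: {-12, -11, -10, -9, -8, -7, -6, -4, -3, -2, 0, 2, 3, 4, 6, 8, 12, 18}
|A + A| = 18

|A + A| = 18


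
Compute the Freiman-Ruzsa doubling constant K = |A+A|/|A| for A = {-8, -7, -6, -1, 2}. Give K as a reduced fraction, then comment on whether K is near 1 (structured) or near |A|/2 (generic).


|A| = 5.
Compute A + A by enumerating all 25 pairs.
A + A = {-16, -15, -14, -13, -12, -9, -8, -7, -6, -5, -4, -2, 1, 4}, so |A + A| = 14.
K = |A + A| / |A| = 14/5 (already in lowest terms) ≈ 2.8000.
Reference: AP of size 5 gives K = 9/5 ≈ 1.8000; a fully generic set of size 5 gives K ≈ 3.0000.

|A| = 5, |A + A| = 14, K = 14/5.


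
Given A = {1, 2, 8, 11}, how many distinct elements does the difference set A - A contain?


A - A = {a - a' : a, a' ∈ A}; |A| = 4.
Bounds: 2|A|-1 ≤ |A - A| ≤ |A|² - |A| + 1, i.e. 7 ≤ |A - A| ≤ 13.
Note: 0 ∈ A - A always (from a - a). The set is symmetric: if d ∈ A - A then -d ∈ A - A.
Enumerate nonzero differences d = a - a' with a > a' (then include -d):
Positive differences: {1, 3, 6, 7, 9, 10}
Full difference set: {0} ∪ (positive diffs) ∪ (negative diffs).
|A - A| = 1 + 2·6 = 13 (matches direct enumeration: 13).

|A - A| = 13


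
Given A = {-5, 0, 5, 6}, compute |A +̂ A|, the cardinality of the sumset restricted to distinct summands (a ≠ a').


Restricted sumset: A +̂ A = {a + a' : a ∈ A, a' ∈ A, a ≠ a'}.
Equivalently, take A + A and drop any sum 2a that is achievable ONLY as a + a for a ∈ A (i.e. sums representable only with equal summands).
Enumerate pairs (a, a') with a < a' (symmetric, so each unordered pair gives one sum; this covers all a ≠ a'):
  -5 + 0 = -5
  -5 + 5 = 0
  -5 + 6 = 1
  0 + 5 = 5
  0 + 6 = 6
  5 + 6 = 11
Collected distinct sums: {-5, 0, 1, 5, 6, 11}
|A +̂ A| = 6
(Reference bound: |A +̂ A| ≥ 2|A| - 3 for |A| ≥ 2, with |A| = 4 giving ≥ 5.)

|A +̂ A| = 6


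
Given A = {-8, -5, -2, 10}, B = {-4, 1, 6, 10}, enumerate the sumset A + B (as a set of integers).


A + B = {a + b : a ∈ A, b ∈ B}.
Enumerate all |A|·|B| = 4·4 = 16 pairs (a, b) and collect distinct sums.
a = -8: -8+-4=-12, -8+1=-7, -8+6=-2, -8+10=2
a = -5: -5+-4=-9, -5+1=-4, -5+6=1, -5+10=5
a = -2: -2+-4=-6, -2+1=-1, -2+6=4, -2+10=8
a = 10: 10+-4=6, 10+1=11, 10+6=16, 10+10=20
Collecting distinct sums: A + B = {-12, -9, -7, -6, -4, -2, -1, 1, 2, 4, 5, 6, 8, 11, 16, 20}
|A + B| = 16

A + B = {-12, -9, -7, -6, -4, -2, -1, 1, 2, 4, 5, 6, 8, 11, 16, 20}


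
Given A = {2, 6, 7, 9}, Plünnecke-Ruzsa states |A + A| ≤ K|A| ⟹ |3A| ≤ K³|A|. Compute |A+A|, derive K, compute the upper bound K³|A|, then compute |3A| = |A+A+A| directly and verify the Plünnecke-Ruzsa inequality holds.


|A| = 4.
Step 1: Compute A + A by enumerating all 16 pairs.
A + A = {4, 8, 9, 11, 12, 13, 14, 15, 16, 18}, so |A + A| = 10.
Step 2: Doubling constant K = |A + A|/|A| = 10/4 = 10/4 ≈ 2.5000.
Step 3: Plünnecke-Ruzsa gives |3A| ≤ K³·|A| = (2.5000)³ · 4 ≈ 62.5000.
Step 4: Compute 3A = A + A + A directly by enumerating all triples (a,b,c) ∈ A³; |3A| = 17.
Step 5: Check 17 ≤ 62.5000? Yes ✓.

K = 10/4, Plünnecke-Ruzsa bound K³|A| ≈ 62.5000, |3A| = 17, inequality holds.


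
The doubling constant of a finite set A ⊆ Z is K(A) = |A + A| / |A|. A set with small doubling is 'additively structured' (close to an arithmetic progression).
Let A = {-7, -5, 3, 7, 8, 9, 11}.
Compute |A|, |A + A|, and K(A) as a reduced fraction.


|A| = 7.
Compute A + A by enumerating all 49 pairs.
A + A = {-14, -12, -10, -4, -2, 0, 1, 2, 3, 4, 6, 10, 11, 12, 14, 15, 16, 17, 18, 19, 20, 22}, so |A + A| = 22.
K = |A + A| / |A| = 22/7 (already in lowest terms) ≈ 3.1429.
Reference: AP of size 7 gives K = 13/7 ≈ 1.8571; a fully generic set of size 7 gives K ≈ 4.0000.

|A| = 7, |A + A| = 22, K = 22/7.


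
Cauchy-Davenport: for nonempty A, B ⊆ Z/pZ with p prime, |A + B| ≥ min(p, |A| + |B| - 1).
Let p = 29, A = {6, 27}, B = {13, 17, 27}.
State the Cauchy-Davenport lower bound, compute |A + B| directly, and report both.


Cauchy-Davenport: |A + B| ≥ min(p, |A| + |B| - 1) for A, B nonempty in Z/pZ.
|A| = 2, |B| = 3, p = 29.
CD lower bound = min(29, 2 + 3 - 1) = min(29, 4) = 4.
Compute A + B mod 29 directly:
a = 6: 6+13=19, 6+17=23, 6+27=4
a = 27: 27+13=11, 27+17=15, 27+27=25
A + B = {4, 11, 15, 19, 23, 25}, so |A + B| = 6.
Verify: 6 ≥ 4? Yes ✓.

CD lower bound = 4, actual |A + B| = 6.


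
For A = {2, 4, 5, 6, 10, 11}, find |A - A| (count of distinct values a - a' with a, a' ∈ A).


A - A = {a - a' : a, a' ∈ A}; |A| = 6.
Bounds: 2|A|-1 ≤ |A - A| ≤ |A|² - |A| + 1, i.e. 11 ≤ |A - A| ≤ 31.
Note: 0 ∈ A - A always (from a - a). The set is symmetric: if d ∈ A - A then -d ∈ A - A.
Enumerate nonzero differences d = a - a' with a > a' (then include -d):
Positive differences: {1, 2, 3, 4, 5, 6, 7, 8, 9}
Full difference set: {0} ∪ (positive diffs) ∪ (negative diffs).
|A - A| = 1 + 2·9 = 19 (matches direct enumeration: 19).

|A - A| = 19


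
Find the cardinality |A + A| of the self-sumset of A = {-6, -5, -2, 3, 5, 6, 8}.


A + A = {a + a' : a, a' ∈ A}; |A| = 7.
General bounds: 2|A| - 1 ≤ |A + A| ≤ |A|(|A|+1)/2, i.e. 13 ≤ |A + A| ≤ 28.
Lower bound 2|A|-1 is attained iff A is an arithmetic progression.
Enumerate sums a + a' for a ≤ a' (symmetric, so this suffices):
a = -6: -6+-6=-12, -6+-5=-11, -6+-2=-8, -6+3=-3, -6+5=-1, -6+6=0, -6+8=2
a = -5: -5+-5=-10, -5+-2=-7, -5+3=-2, -5+5=0, -5+6=1, -5+8=3
a = -2: -2+-2=-4, -2+3=1, -2+5=3, -2+6=4, -2+8=6
a = 3: 3+3=6, 3+5=8, 3+6=9, 3+8=11
a = 5: 5+5=10, 5+6=11, 5+8=13
a = 6: 6+6=12, 6+8=14
a = 8: 8+8=16
Distinct sums: {-12, -11, -10, -8, -7, -4, -3, -2, -1, 0, 1, 2, 3, 4, 6, 8, 9, 10, 11, 12, 13, 14, 16}
|A + A| = 23

|A + A| = 23


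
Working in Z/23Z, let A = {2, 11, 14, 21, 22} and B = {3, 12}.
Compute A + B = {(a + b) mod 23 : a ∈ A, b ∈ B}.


Work in Z/23Z: reduce every sum a + b modulo 23.
Enumerate all 10 pairs:
a = 2: 2+3=5, 2+12=14
a = 11: 11+3=14, 11+12=0
a = 14: 14+3=17, 14+12=3
a = 21: 21+3=1, 21+12=10
a = 22: 22+3=2, 22+12=11
Distinct residues collected: {0, 1, 2, 3, 5, 10, 11, 14, 17}
|A + B| = 9 (out of 23 total residues).

A + B = {0, 1, 2, 3, 5, 10, 11, 14, 17}
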